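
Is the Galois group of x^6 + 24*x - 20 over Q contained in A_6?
The polynomial is irreducible of degree 6 over Q. Its discriminant is 746496000000 = 864000^2, a perfect square. A Galois group lies in the alternating group exactly when the discriminant is a square in Q, so the Galois group (A_6) is contained in A_6.

Yes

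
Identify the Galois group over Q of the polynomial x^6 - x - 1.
The polynomial f is an irreducible sextic over Q, so G = Gal(f/Q) is one of the 16 transitive subgroups 6T1, ..., 6T16 of S_6. The discriminant of f is 49781, which is not a perfect square, so G is not contained in A_6. The transitive groups of degree 6 not contained in A_6 are: C_6 (6T1, order 6), S_3 (6T2, order 6), D_6 (6T3, order 12), C_3 x S_3 (6T5, order 18), A_4 x C_2 (6T6, order 24), S_4 (6T8, order 24), S_3 x S_3 (6T9, order 36), S_4 x C_2 (6T11, order 48), (S_3 x S_3) : C_2 (6T13, order 72), PGL(2,5) (6T14, order 120), S_6 (6T16, order 720). By Dedekind's theorem, for a prime p not dividing disc(f) the degrees of the irreducible factors of f mod p form the cycle type of an element of G. Factoring f modulo the 4 such primes p <= 7, each new pattern first appears at: mod 2: f = (x^6 + x + 1), pattern 6; mod 5: f = (x + 2)(x^5 + 3x^4 + 4x^3 + 2x^2 + x + 2), pattern 5+1; mod 7: f = (x^2 + 2x + 2)(x^4 + 5x^3 + 2x^2 + 3), pattern 4+2. No other pattern occurs in this range, so the set of observed cycle types is {6, 5+1, 4+2}. Among the candidates above, the only group containing elements of all these cycle types is S_6 (6T16); every other candidate lacks at least one of them. Hence G = S_6 (6T16), of order 720.

S_6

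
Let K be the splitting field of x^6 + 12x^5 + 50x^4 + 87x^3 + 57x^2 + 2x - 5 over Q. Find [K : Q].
60

The degree of the splitting field over Q equals the order of the Galois group, so first determine the group. The polynomial f is an irreducible sextic over Q, so G = Gal(f/Q) is one of the 16 transitive subgroups 6T1, ..., 6T16 of S_6. The discriminant of f is 30991489 = 5567^2, a perfect square, so G is contained in A_6. The transitive groups of degree 6 contained in A_6 are: A_4 (6T4, order 12), S_4 (6T7, order 24), (C_3 x C_3) : C_4 (6T10, order 36), PSL(2,5) (6T12, order 60), A_6 (6T15, order 360). By Dedekind's theorem, for a prime p not dividing disc(f) the degrees of the irreducible factors of f mod p form the cycle type of an element of G. Factoring f modulo the 21 such primes p <= 79 (skipping 19, which divides the discriminant), each new pattern first appears at: mod 2: f = (x + 1)(x^5 + x^4 + x^3 + x + 1), pattern 5+1; mod 7: f = (x^3 + x^2 + 3x + 5)(x^3 + 4x^2 + x + 6), pattern 3+3; mod 61: f = (x + 4)(x + 26)(x^2 + 50x + 13)(x^2 + 54x + 30), pattern 2+2+1+1. No other pattern occurs in this range, so the set of observed cycle types is {5+1, 3+3, 2+2+1+1}. The candidates containing elements of all these cycle types are PSL(2,5) (6T12) of order 60, A_6 (6T15) of order 360; the others are excluded. The observed types are precisely the cycle types that occur in PSL(2,5) (6T12) (apart from the identity). Each of the other remaining candidates has further cycle types, and by the Chebotarev density theorem the matching factorization patterns would occur for a proportion of primes equal to their share of the group: A_6 (6T15) additionally contains elements of type 4+2, 3+1+1+1 (130 of its 360 elements, about 36% of primes). None of the 21 primes tested shows any such pattern (for each of these groups the chance of that is below 10^-4), which rules them out. Hence G = PSL(2,5) (6T12), of order 60. The Galois group PSL(2,5) (6T12) has order 60, so the splitting field has degree 60 over Q.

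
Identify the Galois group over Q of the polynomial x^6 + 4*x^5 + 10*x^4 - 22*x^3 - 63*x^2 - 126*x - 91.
The polynomial f is an irreducible sextic over Q, so G = Gal(f/Q) is one of the 16 transitive subgroups 6T1, ..., 6T16 of S_6. The discriminant of f is 5729525925351424 = 75693632^2, a perfect square, so G is contained in A_6. The transitive groups of degree 6 contained in A_6 are: A_4 (6T4, order 12), S_4 (6T7, order 24), (C_3 x C_3) : C_4 (6T10, order 36), PSL(2,5) (6T12, order 60), A_6 (6T15, order 360). By Dedekind's theorem, for a prime p not dividing disc(f) the degrees of the irreducible factors of f mod p form the cycle type of an element of G. Factoring f modulo the 33 such primes p <= 149 (skipping 2, 7, which divide the discriminant), each new pattern first appears at: mod 3: f = (x^3 + 2x + 2)(x^3 + x^2 + 2x + 1), pattern 3+3; mod 13: f = (x)(x + 5)(x^2 + 3x + 5)(x^2 + 9x + 9), pattern 2+2+1+1. No other pattern occurs in this range, so the set of observed cycle types is {3+3, 2+2+1+1}. The candidates containing elements of all these cycle types are A_4 (6T4) of order 12, S_4 (6T7) of order 24, (C_3 x C_3) : C_4 (6T10) of order 36, PSL(2,5) (6T12) of order 60, A_6 (6T15) of order 360; the others are excluded. The observed types are precisely the cycle types that occur in A_4 (6T4) (apart from the identity). Each of the other remaining candidates has further cycle types, and by the Chebotarev density theorem the matching factorization patterns would occur for a proportion of primes equal to their share of the group: S_4 (6T7) additionally contains elements of type 4+2 (6 of its 24 elements, about 25% of primes); (C_3 x C_3) : C_4 (6T10) additionally contains elements of type 4+2, 3+1+1+1 (22 of its 36 elements, about 61% of primes); PSL(2,5) (6T12) additionally contains elements of type 5+1 (24 of its 60 elements, about 40% of primes); A_6 (6T15) additionally contains elements of type 5+1, 4+2, 3+1+1+1 (274 of its 360 elements, about 76% of primes). None of the 33 primes tested shows any such pattern (for each of these groups the chance of that is below 10^-4), which rules them out. Hence G = A_4 (6T4), of order 12.

A_4 (also written A4)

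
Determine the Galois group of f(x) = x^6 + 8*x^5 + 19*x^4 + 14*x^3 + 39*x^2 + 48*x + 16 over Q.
(C_3 x C_3) : C_4 (order 36)

The polynomial f is an irreducible sextic over Q, so G = Gal(f/Q) is one of the 16 transitive subgroups 6T1, ..., 6T16 of S_6. The discriminant of f is 90962560000 = 301600^2, a perfect square, so G is contained in A_6. The transitive groups of degree 6 contained in A_6 are: A_4 (6T4, order 12), S_4 (6T7, order 24), (C_3 x C_3) : C_4 (6T10, order 36), PSL(2,5) (6T12, order 60), A_6 (6T15, order 360). By Dedekind's theorem, for a prime p not dividing disc(f) the degrees of the irreducible factors of f mod p form the cycle type of an element of G. Factoring f modulo the 19 such primes p <= 83 (skipping 2, 5, 13, 29, which divide the discriminant), each new pattern first appears at: mod 3: f = (x^2 + x + 2)(x^4 + x^3 + x^2 + 2x + 2), pattern 4+2; mod 11: f = (x^3 + x^2 + 2x + 3)(x^3 + 7x^2 + 10x + 9), pattern 3+3; mod 19: f = (x + 2)(x + 5)(x^2 + 9)(x^2 + x + 12), pattern 2+2+1+1; mod 61: f = (x + 31)(x + 38)(x + 48)(x^3 + 13x^2 + 47x + 15), pattern 3+1+1+1. No other pattern occurs in this range, so the set of observed cycle types is {4+2, 3+3, 2+2+1+1, 3+1+1+1}. The candidates containing elements of all these cycle types are (C_3 x C_3) : C_4 (6T10) of order 36, A_6 (6T15) of order 360; the others are excluded. The observed types are precisely the cycle types that occur in (C_3 x C_3) : C_4 (6T10) (apart from the identity). Each of the other remaining candidates has further cycle types, and by the Chebotarev density theorem the matching factorization patterns would occur for a proportion of primes equal to their share of the group: A_6 (6T15) additionally contains elements of type 5+1 (144 of its 360 elements, about 40% of primes). None of the 19 primes tested shows any such pattern (for each of these groups the chance of that is below 10^-4), which rules them out. Hence G = (C_3 x C_3) : C_4 (6T10), of order 36.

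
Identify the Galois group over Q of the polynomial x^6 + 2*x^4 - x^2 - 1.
A_4, A_4 acting on 6 points

The polynomial f is an irreducible sextic over Q, so G = Gal(f/Q) is one of the 16 transitive subgroups 6T1, ..., 6T16 of S_6. The discriminant of f is 153664 = 392^2, a perfect square, so G is contained in A_6. The transitive groups of degree 6 contained in A_6 are: A_4 (6T4, order 12), S_4 (6T7, order 24), (C_3 x C_3) : C_4 (6T10, order 36), PSL(2,5) (6T12, order 60), A_6 (6T15, order 360). By Dedekind's theorem, for a prime p not dividing disc(f) the degrees of the irreducible factors of f mod p form the cycle type of an element of G. Factoring f modulo the 33 such primes p <= 149 (skipping 2, 7, which divide the discriminant), each new pattern first appears at: mod 3: f = (x^3 + x^2 + 2)(x^3 + 2x^2 + 1), pattern 3+3; mod 13: f = (x + 2)(x + 11)(x^2 + 8)(x^2 + 11), pattern 2+2+1+1. No other pattern occurs in this range, so the set of observed cycle types is {3+3, 2+2+1+1}. The candidates containing elements of all these cycle types are A_4 (6T4) of order 12, S_4 (6T7) of order 24, (C_3 x C_3) : C_4 (6T10) of order 36, PSL(2,5) (6T12) of order 60, A_6 (6T15) of order 360; the others are excluded. The observed types are precisely the cycle types that occur in A_4 (6T4) (apart from the identity). Each of the other remaining candidates has further cycle types, and by the Chebotarev density theorem the matching factorization patterns would occur for a proportion of primes equal to their share of the group: S_4 (6T7) additionally contains elements of type 4+2 (6 of its 24 elements, about 25% of primes); (C_3 x C_3) : C_4 (6T10) additionally contains elements of type 4+2, 3+1+1+1 (22 of its 36 elements, about 61% of primes); PSL(2,5) (6T12) additionally contains elements of type 5+1 (24 of its 60 elements, about 40% of primes); A_6 (6T15) additionally contains elements of type 5+1, 4+2, 3+1+1+1 (274 of its 360 elements, about 76% of primes). None of the 33 primes tested shows any such pattern (for each of these groups the chance of that is below 10^-4), which rules them out. Hence G = A_4 (6T4), of order 12.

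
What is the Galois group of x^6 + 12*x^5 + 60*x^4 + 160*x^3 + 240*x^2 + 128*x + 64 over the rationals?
The polynomial f is an irreducible sextic over Q, so G = Gal(f/Q) is one of the 16 transitive subgroups 6T1, ..., 6T16 of S_6. The discriminant of f is -1388339588497408, which is not a perfect square, so G is not contained in A_6. The transitive groups of degree 6 not contained in A_6 are: C_6 (6T1, order 6), S_3 (6T2, order 6), D_6 (6T3, order 12), C_3 x S_3 (6T5, order 18), A_4 x C_2 (6T6, order 24), S_4 (6T8, order 24), S_3 x S_3 (6T9, order 36), S_4 x C_2 (6T11, order 48), (S_3 x S_3) : C_2 (6T13, order 72), PGL(2,5) (6T14, order 120), S_6 (6T16, order 720). By Dedekind's theorem, for a prime p not dividing disc(f) the degrees of the irreducible factors of f mod p form the cycle type of an element of G. Factoring f modulo the 3 such primes p <= 7 (skipping 2, which divides the discriminant), each new pattern first appears at: mod 3: f = (x^6 + x^3 + 2x + 1), pattern 6; mod 5: f = (x + 1)(x + 4)(x^4 + 2x^3 + x^2 + 2x + 1), pattern 4+1+1; mod 7: f = (x + 6)(x^2 + 3x + 1)(x^3 + 3x^2 + 6), pattern 3+2+1. No other pattern occurs in this range, so the set of observed cycle types is {6, 4+1+1, 3+2+1}. Among the candidates above, the only group containing elements of all these cycle types is S_6 (6T16); every other candidate lacks at least one of them. Hence G = S_6 (6T16), of order 720.

S_6, the symmetric group on 6 letters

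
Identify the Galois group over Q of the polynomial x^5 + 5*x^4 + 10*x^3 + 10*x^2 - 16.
The polynomial f is an irreducible quintic over Q, so G = Gal(f/Q) is a transitive subgroup of S_5: one of C_5 (5T1, order 5), D_5 (5T2, order 10), F_20 (5T3, order 20), A_5 (5T4, order 60) or S_5 (5T5, order 120). The discriminant of f is 64000000 = 8000^2, a perfect square, so G is contained in A_5. The transitive groups of degree 5 contained in A_5 are: C_5 (5T1, order 5), D_5 (5T2, order 10), A_5 (5T4, order 60). By Dedekind's theorem, for a prime p not dividing disc(f) the degrees of the irreducible factors of f mod p form the cycle type of an element of G. Factoring f modulo the 23 such primes p <= 97 (skipping 2, 5, which divide the discriminant), each new pattern first appears at: mod 3: f = (x + 1)(x^2 + 1)(x^2 + x + 2), pattern 2+2+1; mod 7: f = (x^5 + 5x^4 + 3x^3 + 3x^2 + 5), pattern 5. No other pattern occurs in this range, so the set of observed cycle types is {2+2+1, 5}. The candidates containing elements of all these cycle types are D_5 (5T2) of order 10, A_5 (5T4) of order 60; the others are excluded. The observed types are precisely the cycle types that occur in D_5 (5T2) (apart from the identity). Each of the other remaining candidates has further cycle types, and by the Chebotarev density theorem the matching factorization patterns would occur for a proportion of primes equal to their share of the group: A_5 (5T4) additionally contains elements of type 3+1+1 (20 of its 60 elements, about 33% of primes). None of the 23 primes tested shows any such pattern (for each of these groups the chance of that is below 10^-4), which rules them out. Hence G = D_5 (5T2), of order 10.

5T2: D_5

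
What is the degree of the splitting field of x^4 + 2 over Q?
The degree of the splitting field over Q equals the order of the Galois group, so first determine the group. The polynomial is an irreducible quartic over Q and its discriminant is 2048, which is not a perfect square, so the Galois group is not contained in A_4. The resolvent cubic y^3 - 8*y has exactly one rational root, so the Galois group is C_4 or D_4. The quartic remains irreducible over Q(sqrt(disc)), so the group is D_4. The Galois group D_4 (4T3) has order 8, so the splitting field has degree 8 over Q.

8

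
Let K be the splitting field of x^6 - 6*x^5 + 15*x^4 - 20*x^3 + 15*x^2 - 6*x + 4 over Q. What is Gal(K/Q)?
The polynomial f is an irreducible sextic over Q, so G = Gal(f/Q) is one of the 16 transitive subgroups 6T1, ..., 6T16 of S_6. The discriminant of f is -11337408, which is not a perfect square, so G is not contained in A_6. The transitive groups of degree 6 not contained in A_6 are: C_6 (6T1, order 6), S_3 (6T2, order 6), D_6 (6T3, order 12), C_3 x S_3 (6T5, order 18), A_4 x C_2 (6T6, order 24), S_4 (6T8, order 24), S_3 x S_3 (6T9, order 36), S_4 x C_2 (6T11, order 48), (S_3 x S_3) : C_2 (6T13, order 72), PGL(2,5) (6T14, order 120), S_6 (6T16, order 720). By Dedekind's theorem, for a prime p not dividing disc(f) the degrees of the irreducible factors of f mod p form the cycle type of an element of G. Factoring f modulo the 23 such primes p <= 97 (skipping 2, 3, which divide the discriminant), each new pattern first appears at: mod 5: f = (x^2 + 2x + 4)(x^2 + 3x + 3)(x^2 + 4x + 2), pattern 2+2+2; mod 7: f = (x^3 + 4x^2 + 3x + 1)(x^3 + 4x^2 + 3x + 4), pattern 3+3; mod 61: f = (x + 2)(x + 18)(x + 21)(x + 38)(x + 41)(x + 57), pattern 1+1+1+1+1+1. No other pattern occurs in this range, so the set of observed cycle types is {2+2+2, 3+3, 1+1+1+1+1+1}. The candidates containing elements of all these cycle types are C_6 (6T1) of order 6, S_3 (6T2) of order 6, D_6 (6T3) of order 12, C_3 x S_3 (6T5) of order 18, A_4 x C_2 (6T6) of order 24, S_4 (6T8) of order 24, S_3 x S_3 (6T9) of order 36, S_4 x C_2 (6T11) of order 48, (S_3 x S_3) : C_2 (6T13) of order 72, PGL(2,5) (6T14) of order 120, S_6 (6T16) of order 720; the others are excluded. The observed types are precisely the cycle types that occur in S_3 (6T2). Each of the other remaining candidates has further cycle types, and by the Chebotarev density theorem the matching factorization patterns would occur for a proportion of primes equal to their share of the group: C_6 (6T1) additionally contains elements of type 6 (2 of its 6 elements, about 33% of primes); D_6 (6T3) additionally contains elements of type 6, 2+2+1+1 (5 of its 12 elements, about 42% of primes); C_3 x S_3 (6T5) additionally contains elements of type 6, 3+1+1+1 (10 of its 18 elements, about 56% of primes); A_4 x C_2 (6T6) additionally contains elements of type 6, 2+2+1+1, 2+1+1+1+1 (14 of its 24 elements, about 58% of primes); S_4 (6T8) additionally contains elements of type 4+1+1, 2+2+1+1 (9 of its 24 elements, about 38% of primes); S_3 x S_3 (6T9) additionally contains elements of type 6, 3+1+1+1, 2+2+1+1 (25 of its 36 elements, about 69% of primes); S_4 x C_2 (6T11) additionally contains elements of type 6, 4+2, 4+1+1, 2+2+1+1, 2+1+1+1+1 (32 of its 48 elements, about 67% of primes); (S_3 x S_3) : C_2 (6T13) additionally contains elements of type 6, 4+2, 3+2+1, 3+1+1+1, 2+2+1+1, 2+1+1+1+1 (61 of its 72 elements, about 85% of primes); PGL(2,5) (6T14) additionally contains elements of type 6, 5+1, 4+1+1, 2+2+1+1 (89 of its 120 elements, about 74% of primes); S_6 (6T16) additionally contains elements of type 6, 5+1, 4+2, 4+1+1, 3+2+1, 3+1+1+1, 2+2+1+1, 2+1+1+1+1 (664 of its 720 elements, about 92% of primes). None of the 23 primes tested shows any such pattern (for each of these groups the chance of that is below 10^-4), which rules them out. Hence G = S_3 (6T2), of order 6.

S_3, S_3 acting on 6 points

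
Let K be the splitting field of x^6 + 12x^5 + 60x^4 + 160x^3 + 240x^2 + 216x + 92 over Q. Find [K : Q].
360

The degree of the splitting field over Q equals the order of the Galois group, so first determine the group. The polynomial f is an irreducible sextic over Q, so G = Gal(f/Q) is one of the 16 transitive subgroups 6T1, ..., 6T16 of S_6. The discriminant of f is 746496000000 = 864000^2, a perfect square, so G is contained in A_6. The transitive groups of degree 6 contained in A_6 are: A_4 (6T4, order 12), S_4 (6T7, order 24), (C_3 x C_3) : C_4 (6T10, order 36), PSL(2,5) (6T12, order 60), A_6 (6T15, order 360). By Dedekind's theorem, for a prime p not dividing disc(f) the degrees of the irreducible factors of f mod p form the cycle type of an element of G. Factoring f modulo the 6 such primes p <= 23 (skipping 2, 3, 5, which divide the discriminant), each new pattern first appears at: mod 7: f = (x + 5)(x^5 + 4x^3 + 2x + 3), pattern 5+1; mod 23: f = (x)(x + 9)(x + 14)(x^3 + 12x^2 + 3x + 5), pattern 3+1+1+1. No other pattern occurs in this range, so the set of observed cycle types is {5+1, 3+1+1+1}. Among the candidates above, the only group containing elements of all these cycle types is A_6 (6T15) — each of A_4 (6T4), S_4 (6T7), (C_3 x C_3) : C_4 (6T10), PSL(2,5) (6T12) lacks at least one of them. Hence G = A_6 (6T15), of order 360. The Galois group A_6 (6T15) has order 360, so the splitting field has degree 360 over Q.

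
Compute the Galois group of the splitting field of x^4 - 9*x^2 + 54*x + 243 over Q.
S_4, the symmetric group on 4 letters

The polynomial is an irreducible quartic over Q and its discriminant is 1947199824, which is not a perfect square, so the Galois group is not contained in A_4. The resolvent cubic y^3 + 9*y^2 - 972*y - 11664 is irreducible over Q. An irreducible resolvent with non-square discriminant gives S_4.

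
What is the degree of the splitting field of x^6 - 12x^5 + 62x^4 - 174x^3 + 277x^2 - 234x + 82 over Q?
72

The degree of the splitting field over Q equals the order of the Galois group, so first determine the group. The polynomial f is an irreducible sextic over Q, so G = Gal(f/Q) is one of the 16 transitive subgroups 6T1, ..., 6T16 of S_6. The discriminant of f is -187648, which is not a perfect square, so G is not contained in A_6. The transitive groups of degree 6 not contained in A_6 are: C_6 (6T1, order 6), S_3 (6T2, order 6), D_6 (6T3, order 12), C_3 x S_3 (6T5, order 18), A_4 x C_2 (6T6, order 24), S_4 (6T8, order 24), S_3 x S_3 (6T9, order 36), S_4 x C_2 (6T11, order 48), (S_3 x S_3) : C_2 (6T13, order 72), PGL(2,5) (6T14, order 120), S_6 (6T16, order 720). By Dedekind's theorem, for a prime p not dividing disc(f) the degrees of the irreducible factors of f mod p form the cycle type of an element of G. Factoring f modulo the 29 such primes p <= 113 (skipping 2, which divides the discriminant), each new pattern first appears at: mod 3: f = (x^6 + 2x^4 + x^2 + 1), pattern 6; mod 5: f = (x + 2)(x^2 + 2x + 4)(x^3 + 4x^2 + 3x + 4), pattern 3+2+1; mod 7: f = (x^2 + 2x + 5)(x^4 + x^2 + 6x + 1), pattern 4+2; mod 17: f = (x^3 + 11x^2 + 13x + 4)(x^3 + 11x^2 + 13x + 12), pattern 3+3; mod 19: f = (x^2 + 6x + 10)(x^2 + 8x + 4)(x^2 + 12x + 3), pattern 2+2+2; mod 37: f = (x + 19)(x + 32)(x^2 + 12x + 7)(x^2 + 36x + 8), pattern 2+2+1+1; mod 41: f = (x)(x + 15)(x + 20)(x^3 + 35x^2 + 13x + 23), pattern 3+1+1+1; mod 113: f = (x + 9)(x + 19)(x + 21)(x + 77)(x^2 + 88x + 36), pattern 2+1+1+1+1. No other pattern occurs in this range, so the set of observed cycle types is {6, 3+2+1, 4+2, 3+3, 2+2+2, 2+2+1+1, 3+1+1+1, 2+1+1+1+1}. The candidates containing elements of all these cycle types are (S_3 x S_3) : C_2 (6T13) of order 72, S_6 (6T16) of order 720; the others are excluded. The observed types are precisely the cycle types that occur in (S_3 x S_3) : C_2 (6T13) (apart from the identity). Each of the other remaining candidates has further cycle types, and by the Chebotarev density theorem the matching factorization patterns would occur for a proportion of primes equal to their share of the group: S_6 (6T16) additionally contains elements of type 5+1, 4+1+1 (234 of its 720 elements, about 32% of primes). None of the 29 primes tested shows any such pattern (for each of these groups the chance of that is below 10^-4), which rules them out. Hence G = (S_3 x S_3) : C_2 (6T13), of order 72. The Galois group (S_3 x S_3) : C_2 (6T13) has order 72, so the splitting field has degree 72 over Q.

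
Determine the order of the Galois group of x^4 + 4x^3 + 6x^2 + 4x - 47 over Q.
8

The degree of the splitting field over Q equals the order of the Galois group, so first determine the group. The polynomial is an irreducible quartic over Q and its discriminant is -28311552, which is not a perfect square, so the Galois group is not contained in A_4. The resolvent cubic y^3 - 6*y^2 + 204*y - 392 has exactly one rational root, so the Galois group is C_4 or D_4. The quartic remains irreducible over Q(sqrt(disc)), so the group is D_4. The Galois group D_4 (4T3) has order 8, so the splitting field has degree 8 over Q.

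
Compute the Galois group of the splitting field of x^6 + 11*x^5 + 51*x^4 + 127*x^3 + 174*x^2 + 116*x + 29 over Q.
6T10: (C_3 x C_3) : C_4

The polynomial f is an irreducible sextic over Q, so G = Gal(f/Q) is one of the 16 transitive subgroups 6T1, ..., 6T16 of S_6. The discriminant of f is 525625 = 725^2, a perfect square, so G is contained in A_6. The transitive groups of degree 6 contained in A_6 are: A_4 (6T4, order 12), S_4 (6T7, order 24), (C_3 x C_3) : C_4 (6T10, order 36), PSL(2,5) (6T12, order 60), A_6 (6T15, order 360). By Dedekind's theorem, for a prime p not dividing disc(f) the degrees of the irreducible factors of f mod p form the cycle type of an element of G. Factoring f modulo the 19 such primes p <= 73 (skipping 5, 29, which divide the discriminant), each new pattern first appears at: mod 2: f = (x^2 + x + 1)(x^4 + x + 1), pattern 4+2; mod 11: f = (x^3 + 2x^2 + 4x + 2)(x^3 + 9x^2 + 7x + 9), pattern 3+3; mod 19: f = (x + 9)(x + 10)(x^2 + 1)(x^2 + 11x + 17), pattern 2+2+1+1; mod 61: f = (x + 21)(x + 28)(x + 35)(x^3 + 49x^2 + 37x + 49), pattern 3+1+1+1. No other pattern occurs in this range, so the set of observed cycle types is {4+2, 3+3, 2+2+1+1, 3+1+1+1}. The candidates containing elements of all these cycle types are (C_3 x C_3) : C_4 (6T10) of order 36, A_6 (6T15) of order 360; the others are excluded. The observed types are precisely the cycle types that occur in (C_3 x C_3) : C_4 (6T10) (apart from the identity). Each of the other remaining candidates has further cycle types, and by the Chebotarev density theorem the matching factorization patterns would occur for a proportion of primes equal to their share of the group: A_6 (6T15) additionally contains elements of type 5+1 (144 of its 360 elements, about 40% of primes). None of the 19 primes tested shows any such pattern (for each of these groups the chance of that is below 10^-4), which rules them out. Hence G = (C_3 x C_3) : C_4 (6T10), of order 36.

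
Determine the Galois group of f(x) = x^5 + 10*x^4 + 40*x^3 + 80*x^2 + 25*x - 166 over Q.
A_5 (order 60)

The polynomial f is an irreducible quintic over Q, so G = Gal(f/Q) is a transitive subgroup of S_5: one of C_5 (5T1, order 5), D_5 (5T2, order 10), F_20 (5T3, order 20), A_5 (5T4, order 60) or S_5 (5T5, order 120). The discriminant of f is 58564000000 = 242000^2, a perfect square, so G is contained in A_5. The transitive groups of degree 5 contained in A_5 are: C_5 (5T1, order 5), D_5 (5T2, order 10), A_5 (5T4, order 60). By Dedekind's theorem, for a prime p not dividing disc(f) the degrees of the irreducible factors of f mod p form the cycle type of an element of G. Factoring f modulo the 3 such primes p <= 13 (skipping 2, 5, 11, which divide the discriminant), each new pattern first appears at: mod 3: f = (x^5 + x^4 + x^3 + 2x^2 + x + 2), pattern 5; mod 13: f = (x + 7)(x + 9)(x^3 + 7x^2 + 8x + 5), pattern 3+1+1. No other pattern occurs in this range, so the set of observed cycle types is {5, 3+1+1}. Among the candidates above, the only group containing elements of all these cycle types is A_5 (5T4) — each of C_5 (5T1), D_5 (5T2) lacks at least one of them. Hence G = A_5 (5T4), of order 60.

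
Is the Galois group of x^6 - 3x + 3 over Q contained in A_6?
The polynomial is irreducible of degree 6 over Q. Its discriminant is -9059283, which is not a perfect square. A Galois group lies in the alternating group exactly when the discriminant is a square in Q, so the Galois group ((S_3 x S_3) : C_2) is not contained in A_6.

No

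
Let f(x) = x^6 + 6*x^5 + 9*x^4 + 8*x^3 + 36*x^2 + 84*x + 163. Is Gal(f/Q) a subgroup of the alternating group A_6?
The polynomial is irreducible of degree 6 over Q. Its discriminant is -4801275041472, which is not a perfect square. A Galois group lies in the alternating group exactly when the discriminant is a square in Q, so the Galois group ((S_3 x S_3) : C_2) is not contained in A_6.

No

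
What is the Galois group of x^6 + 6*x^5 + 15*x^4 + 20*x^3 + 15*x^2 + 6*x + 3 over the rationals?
D_6 (order 12)

The polynomial f is an irreducible sextic over Q, so G = Gal(f/Q) is one of the 16 transitive subgroups 6T1, ..., 6T16 of S_6. The discriminant of f is -1492992, which is not a perfect square, so G is not contained in A_6. The transitive groups of degree 6 not contained in A_6 are: C_6 (6T1, order 6), S_3 (6T2, order 6), D_6 (6T3, order 12), C_3 x S_3 (6T5, order 18), A_4 x C_2 (6T6, order 24), S_4 (6T8, order 24), S_3 x S_3 (6T9, order 36), S_4 x C_2 (6T11, order 48), (S_3 x S_3) : C_2 (6T13, order 72), PGL(2,5) (6T14, order 120), S_6 (6T16, order 720). By Dedekind's theorem, for a prime p not dividing disc(f) the degrees of the irreducible factors of f mod p form the cycle type of an element of G. Factoring f modulo the 79 such primes p <= 419 (skipping 2, 3, which divide the discriminant), each new pattern first appears at: mod 5: f = (x^2 + 2)(x^2 + 2x + 4)(x^2 + 4x + 1), pattern 2+2+2; mod 7: f = (x^6 + 6x^5 + x^4 + 6x^3 + x^2 + 6x + 3), pattern 6; mod 11: f = (x + 3)(x + 10)(x^2 + 3)(x^2 + 4x + 7), pattern 2+2+1+1; mod 19: f = (x^3 + 3x^2 + 3x + 7)(x^3 + 3x^2 + 3x + 14), pattern 3+3; mod 43: f = (x + 4)(x + 19)(x + 22)(x + 23)(x + 26)(x + 41), pattern 1+1+1+1+1+1. No other pattern occurs in this range, so the set of observed cycle types is {2+2+2, 6, 2+2+1+1, 3+3, 1+1+1+1+1+1}. The candidates containing elements of all these cycle types are D_6 (6T3) of order 12, A_4 x C_2 (6T6) of order 24, S_3 x S_3 (6T9) of order 36, S_4 x C_2 (6T11) of order 48, (S_3 x S_3) : C_2 (6T13) of order 72, PGL(2,5) (6T14) of order 120, S_6 (6T16) of order 720; the others are excluded. The observed types are precisely the cycle types that occur in D_6 (6T3). Each of the other remaining candidates has further cycle types, and by the Chebotarev density theorem the matching factorization patterns would occur for a proportion of primes equal to their share of the group: A_4 x C_2 (6T6) additionally contains elements of type 2+1+1+1+1 (3 of its 24 elements, about 12% of primes); S_3 x S_3 (6T9) additionally contains elements of type 3+1+1+1 (4 of its 36 elements, about 11% of primes); S_4 x C_2 (6T11) additionally contains elements of type 4+2, 4+1+1, 2+1+1+1+1 (15 of its 48 elements, about 31% of primes); (S_3 x S_3) : C_2 (6T13) additionally contains elements of type 4+2, 3+2+1, 3+1+1+1, 2+1+1+1+1 (40 of its 72 elements, about 56% of primes); PGL(2,5) (6T14) additionally contains elements of type 5+1, 4+1+1 (54 of its 120 elements, about 45% of primes); S_6 (6T16) additionally contains elements of type 5+1, 4+2, 4+1+1, 3+2+1, 3+1+1+1, 2+1+1+1+1 (499 of its 720 elements, about 69% of primes). None of the 79 primes tested shows any such pattern (for each of these groups the chance of that is below 10^-4), which rules them out. Hence G = D_6 (6T3), of order 12.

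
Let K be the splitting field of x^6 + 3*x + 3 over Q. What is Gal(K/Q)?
(S_3 x S_3) : C_2

The polynomial f is an irreducible sextic over Q, so G = Gal(f/Q) is one of the 16 transitive subgroups 6T1, ..., 6T16 of S_6. The discriminant of f is -9059283, which is not a perfect square, so G is not contained in A_6. The transitive groups of degree 6 not contained in A_6 are: C_6 (6T1, order 6), S_3 (6T2, order 6), D_6 (6T3, order 12), C_3 x S_3 (6T5, order 18), A_4 x C_2 (6T6, order 24), S_4 (6T8, order 24), S_3 x S_3 (6T9, order 36), S_4 x C_2 (6T11, order 48), (S_3 x S_3) : C_2 (6T13, order 72), PGL(2,5) (6T14, order 120), S_6 (6T16, order 720). By Dedekind's theorem, for a prime p not dividing disc(f) the degrees of the irreducible factors of f mod p form the cycle type of an element of G. Factoring f modulo the 28 such primes p <= 127 (skipping 3, 17, 43, which divide the discriminant), each new pattern first appears at: mod 2: f = (x^6 + x + 1), pattern 6; mod 7: f = (x + 6)(x^2 + 3x + 6)(x^3 + 5x^2 + x + 3), pattern 3+2+1; mod 11: f = (x^2 + 2x + 2)(x^4 + 9x^3 + 2x^2 + 7), pattern 4+2; mod 13: f = (x + 5)(x + 10)(x^2 + x + 3)(x^2 + 10x + 6), pattern 2+2+1+1; mod 61: f = (x + 2)(x + 4)(x + 10)(x + 21)(x^2 + 24x + 50), pattern 2+1+1+1+1; mod 97: f = (x + 10)(x + 12)(x + 49)(x^3 + 26x^2 + 60x + 34), pattern 3+1+1+1; mod 113: f = (x^2 + 4x + 10)(x^2 + 45x + 105)(x^2 + 64x + 72), pattern 2+2+2; mod 127: f = (x^3 + 39x^2 + 18x + 106)(x^3 + 88x^2 + 106x + 18), pattern 3+3. No other pattern occurs in this range, so the set of observed cycle types is {6, 3+2+1, 4+2, 2+2+1+1, 2+1+1+1+1, 3+1+1+1, 2+2+2, 3+3}. The candidates containing elements of all these cycle types are (S_3 x S_3) : C_2 (6T13) of order 72, S_6 (6T16) of order 720; the others are excluded. The observed types are precisely the cycle types that occur in (S_3 x S_3) : C_2 (6T13) (apart from the identity). Each of the other remaining candidates has further cycle types, and by the Chebotarev density theorem the matching factorization patterns would occur for a proportion of primes equal to their share of the group: S_6 (6T16) additionally contains elements of type 5+1, 4+1+1 (234 of its 720 elements, about 32% of primes). None of the 28 primes tested shows any such pattern (for each of these groups the chance of that is below 10^-4), which rules them out. Hence G = (S_3 x S_3) : C_2 (6T13), of order 72.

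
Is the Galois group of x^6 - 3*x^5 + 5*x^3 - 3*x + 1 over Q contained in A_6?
No

The polynomial is irreducible of degree 6 over Q. Its discriminant is -34992, which is not a perfect square. A Galois group lies in the alternating group exactly when the discriminant is a square in Q, so the Galois group (S_3) is not contained in A_6.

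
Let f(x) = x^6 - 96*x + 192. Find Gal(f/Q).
The polynomial f is an irreducible sextic over Q, so G = Gal(f/Q) is one of the 16 transitive subgroups 6T1, ..., 6T16 of S_6. The discriminant of f is -9727331052552192, which is not a perfect square, so G is not contained in A_6. The transitive groups of degree 6 not contained in A_6 are: C_6 (6T1, order 6), S_3 (6T2, order 6), D_6 (6T3, order 12), C_3 x S_3 (6T5, order 18), A_4 x C_2 (6T6, order 24), S_4 (6T8, order 24), S_3 x S_3 (6T9, order 36), S_4 x C_2 (6T11, order 48), (S_3 x S_3) : C_2 (6T13, order 72), PGL(2,5) (6T14, order 120), S_6 (6T16, order 720). By Dedekind's theorem, for a prime p not dividing disc(f) the degrees of the irreducible factors of f mod p form the cycle type of an element of G. Factoring f modulo the 27 such primes p <= 127 (skipping 2, 3, 17, 43, which divide the discriminant), each new pattern first appears at: mod 5: f = (x^6 + 4x + 2), pattern 6; mod 7: f = (x + 2)(x^2 + x + 3)(x^3 + 4x^2 + 4x + 4), pattern 3+2+1; mod 11: f = (x^2 + 7x + 8)(x^4 + 4x^3 + 8x^2 + 2), pattern 4+2; mod 13: f = (x + 3)(x + 6)(x^2 + 6x + 11)(x^2 + 11x + 12), pattern 2+2+1+1; mod 61: f = (x + 19)(x + 41)(x + 53)(x + 57)(x^2 + 13x + 17), pattern 2+1+1+1+1; mod 97: f = (x + 73)(x + 77)(x + 96)(x^3 + 45x^2 + 46x + 19), pattern 3+1+1+1; mod 113: f = (x^2 + 23x + 81)(x^2 + 98x + 62)(x^2 + 105x + 40), pattern 2+2+2; mod 127: f = (x^3 + 49x^2 + 72x + 41)(x^3 + 78x^2 + 43x + 110), pattern 3+3. No other pattern occurs in this range, so the set of observed cycle types is {6, 3+2+1, 4+2, 2+2+1+1, 2+1+1+1+1, 3+1+1+1, 2+2+2, 3+3}. The candidates containing elements of all these cycle types are (S_3 x S_3) : C_2 (6T13) of order 72, S_6 (6T16) of order 720; the others are excluded. The observed types are precisely the cycle types that occur in (S_3 x S_3) : C_2 (6T13) (apart from the identity). Each of the other remaining candidates has further cycle types, and by the Chebotarev density theorem the matching factorization patterns would occur for a proportion of primes equal to their share of the group: S_6 (6T16) additionally contains elements of type 5+1, 4+1+1 (234 of its 720 elements, about 32% of primes). None of the 27 primes tested shows any such pattern (for each of these groups the chance of that is below 10^-4), which rules them out. Hence G = (S_3 x S_3) : C_2 (6T13), of order 72.

(S_3 x S_3) : C_2, the group 6T13 of order 72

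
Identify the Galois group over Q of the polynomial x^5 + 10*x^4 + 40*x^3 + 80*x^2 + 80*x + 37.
The polynomial f is an irreducible quintic over Q, so G = Gal(f/Q) is a transitive subgroup of S_5: one of C_5 (5T1, order 5), D_5 (5T2, order 10), F_20 (5T3, order 20), A_5 (5T4, order 60) or S_5 (5T5, order 120). The discriminant of f is 1953125, which is not a perfect square, so G is not contained in A_5. The transitive groups of degree 5 not contained in A_5 are: F_20 (5T3, order 20), S_5 (5T5, order 120). By Dedekind's theorem, for a prime p not dividing disc(f) the degrees of the irreducible factors of f mod p form the cycle type of an element of G. Factoring f modulo the 18 such primes p <= 67 (skipping 5, which divides the discriminant), each new pattern first appears at: mod 2: f = (x + 1)(x^4 + x^3 + x^2 + x + 1), pattern 4+1; mod 11: f = (x^5 + 10x^4 + 7x^3 + 3x^2 + 3x + 4), pattern 5; mod 19: f = (x + 8)(x^2 + 9x + 12)(x^2 + 12x + 18), pattern 2+2+1; mod 31: f = (x + 9)(x + 16)(x + 21)(x + 27)(x + 30), pattern 1+1+1+1+1. No other pattern occurs in this range, so the set of observed cycle types is {4+1, 5, 2+2+1, 1+1+1+1+1}. The candidates containing elements of all these cycle types are F_20 (5T3) of order 20, S_5 (5T5) of order 120; the others are excluded. The observed types are precisely the cycle types that occur in F_20 (5T3). Each of the other remaining candidates has further cycle types, and by the Chebotarev density theorem the matching factorization patterns would occur for a proportion of primes equal to their share of the group: S_5 (5T5) additionally contains elements of type 3+2, 3+1+1, 2+1+1+1 (50 of its 120 elements, about 42% of primes). None of the 18 primes tested shows any such pattern (for each of these groups the chance of that is below 10^-4), which rules them out. Hence G = F_20 (5T3), of order 20.

F_20 (also written F20)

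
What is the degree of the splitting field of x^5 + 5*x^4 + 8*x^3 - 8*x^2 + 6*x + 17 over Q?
120

The degree of the splitting field over Q equals the order of the Galois group, so first determine the group. The polynomial f is an irreducible quintic over Q, so G = Gal(f/Q) is a transitive subgroup of S_5: one of C_5 (5T1, order 5), D_5 (5T2, order 10), F_20 (5T3, order 20), A_5 (5T4, order 60) or S_5 (5T5, order 120). The discriminant of f is 4649297701, which is not a perfect square, so G is not contained in A_5. The transitive groups of degree 5 not contained in A_5 are: F_20 (5T3, order 20), S_5 (5T5, order 120). By Dedekind's theorem, for a prime p not dividing disc(f) the degrees of the irreducible factors of f mod p form the cycle type of an element of G. Factoring f modulo the first such prime p = 2, each new pattern first appears at: mod 2: f = (x^2 + x + 1)(x^3 + x + 1), pattern 3+2. No other pattern occurs in this range, so the set of observed cycle types is {3+2}. Among the candidates above, the only group containing elements of all these cycle types is S_5 (5T5) — F_20 (5T3) lacks at least one of them. Hence G = S_5 (5T5), of order 120. The Galois group S_5 (5T5) has order 120, so the splitting field has degree 120 over Q.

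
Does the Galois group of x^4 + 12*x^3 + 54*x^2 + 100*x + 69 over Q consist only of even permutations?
The polynomial is irreducible of degree 4 over Q. Its discriminant is 331776 = 576^2, a perfect square. A Galois group lies in the alternating group exactly when the discriminant is a square in Q, so the Galois group (A_4) is contained in A_4.

Yes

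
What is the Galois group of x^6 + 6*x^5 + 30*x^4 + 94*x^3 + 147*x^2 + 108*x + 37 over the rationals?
The polynomial f is an irreducible sextic over Q, so G = Gal(f/Q) is one of the 16 transitive subgroups 6T1, ..., 6T16 of S_6. The discriminant of f is -5217636731328, which is not a perfect square, so G is not contained in A_6. The transitive groups of degree 6 not contained in A_6 are: C_6 (6T1, order 6), S_3 (6T2, order 6), D_6 (6T3, order 12), C_3 x S_3 (6T5, order 18), A_4 x C_2 (6T6, order 24), S_4 (6T8, order 24), S_3 x S_3 (6T9, order 36), S_4 x C_2 (6T11, order 48), (S_3 x S_3) : C_2 (6T13, order 72), PGL(2,5) (6T14, order 120), S_6 (6T16, order 720). By Dedekind's theorem, for a prime p not dividing disc(f) the degrees of the irreducible factors of f mod p form the cycle type of an element of G. Factoring f modulo the 21 such primes p <= 89 (skipping 2, 3, 7, which divide the discriminant), each new pattern first appears at: mod 5: f = (x^6 + x^5 + 4x^3 + 2x^2 + 3x + 2), pattern 6; mod 11: f = (x + 4)(x^5 + 2x^4 + 6x^2 + 2x + 1), pattern 5+1; mod 13: f = (x + 4)(x + 6)(x^4 + 9x^3 + 7x^2 + 3x + 1), pattern 4+1+1; mod 23: f = (x + 12)(x + 14)(x^2 + 7x + 3)(x^2 + 19x + 16), pattern 2+2+1+1; mod 43: f = (x^3 + 8x^2 + x + 28)(x^3 + 41x^2 + 2x + 9), pattern 3+3; mod 61: f = (x^2 + 7x + 40)(x^2 + 18x + 14)(x^2 + 42x + 20), pattern 2+2+2. No other pattern occurs in this range, so the set of observed cycle types is {6, 5+1, 4+1+1, 2+2+1+1, 3+3, 2+2+2}. The candidates containing elements of all these cycle types are PGL(2,5) (6T14) of order 120, S_6 (6T16) of order 720; the others are excluded. The observed types are precisely the cycle types that occur in PGL(2,5) (6T14) (apart from the identity). Each of the other remaining candidates has further cycle types, and by the Chebotarev density theorem the matching factorization patterns would occur for a proportion of primes equal to their share of the group: S_6 (6T16) additionally contains elements of type 4+2, 3+2+1, 3+1+1+1, 2+1+1+1+1 (265 of its 720 elements, about 37% of primes). None of the 21 primes tested shows any such pattern (for each of these groups the chance of that is below 10^-4), which rules them out. Hence G = PGL(2,5) (6T14), of order 120.

6T14: PGL(2,5)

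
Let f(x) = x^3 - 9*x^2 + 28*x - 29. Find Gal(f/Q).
S_3 (order 6)

The polynomial is an irreducible cubic over Q and its discriminant is -31, which is not a perfect square. For an irreducible cubic, a non-square discriminant gives Galois group S_3.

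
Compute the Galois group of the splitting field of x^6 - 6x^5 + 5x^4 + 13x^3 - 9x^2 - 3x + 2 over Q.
The polynomial f is an irreducible sextic over Q, so G = Gal(f/Q) is one of the 16 transitive subgroups 6T1, ..., 6T16 of S_6. The discriminant of f is 30991489 = 5567^2, a perfect square, so G is contained in A_6. The transitive groups of degree 6 contained in A_6 are: A_4 (6T4, order 12), S_4 (6T7, order 24), (C_3 x C_3) : C_4 (6T10, order 36), PSL(2,5) (6T12, order 60), A_6 (6T15, order 360). By Dedekind's theorem, for a prime p not dividing disc(f) the degrees of the irreducible factors of f mod p form the cycle type of an element of G. Factoring f modulo the 21 such primes p <= 79 (skipping 19, which divides the discriminant), each new pattern first appears at: mod 2: f = (x)(x^5 + x^3 + x^2 + x + 1), pattern 5+1; mod 7: f = (x^3 + 2x^2 + 4x + 5)(x^3 + 6x^2 + 3x + 6), pattern 3+3; mod 61: f = (x + 36)(x + 58)(x^2 + 9x + 38)(x^2 + 13x + 25), pattern 2+2+1+1. No other pattern occurs in this range, so the set of observed cycle types is {5+1, 3+3, 2+2+1+1}. The candidates containing elements of all these cycle types are PSL(2,5) (6T12) of order 60, A_6 (6T15) of order 360; the others are excluded. The observed types are precisely the cycle types that occur in PSL(2,5) (6T12) (apart from the identity). Each of the other remaining candidates has further cycle types, and by the Chebotarev density theorem the matching factorization patterns would occur for a proportion of primes equal to their share of the group: A_6 (6T15) additionally contains elements of type 4+2, 3+1+1+1 (130 of its 360 elements, about 36% of primes). None of the 21 primes tested shows any such pattern (for each of these groups the chance of that is below 10^-4), which rules them out. Hence G = PSL(2,5) (6T12), of order 60.

6T12: PSL(2,5)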